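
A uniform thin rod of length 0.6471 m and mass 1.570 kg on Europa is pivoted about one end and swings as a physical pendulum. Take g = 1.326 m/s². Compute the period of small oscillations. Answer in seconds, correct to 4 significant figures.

For a physical pendulum T = 2π√(I/(mgd)), with d = 0.32355 m from pivot to centre of mass.
I_cm = mL²/12 = 1.570 × 0.6471²/12 = 0.054785 kg·m²; I = I_cm + md² = 0.054785 + 1.570 × 0.32355² = 0.21914 kg·m².
T = 2π√(0.21914/(1.570 × 1.326 × 0.32355)) = 3.584 s.

3.584 s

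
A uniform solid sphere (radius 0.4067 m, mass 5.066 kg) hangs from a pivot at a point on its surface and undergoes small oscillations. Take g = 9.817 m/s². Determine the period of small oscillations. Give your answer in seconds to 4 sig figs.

1.513 s

I_cm = (2/5)mr² = 0.33518 kg·m². The pivot is at distance d = 0.4067 m from the centre of mass.
By the parallel-axis theorem, I = I_cm + md² = 0.33518 + 0.83794 = 1.1731 kg·m².
T = 2π√(I/(mgd)) = 2π√(1.1731/(5.066 × 9.817 × 0.4067)) = 1.513 s.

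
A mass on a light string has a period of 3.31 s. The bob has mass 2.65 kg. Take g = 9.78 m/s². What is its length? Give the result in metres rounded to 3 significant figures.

2.71 m

From T = 2π√(L/g), L = gT²/(4π²) = 9.78 × 3.310²/(4π²) = 2.71 m.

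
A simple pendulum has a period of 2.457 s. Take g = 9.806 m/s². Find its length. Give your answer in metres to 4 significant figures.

1.499 m

From T = 2π√(L/g), L = gT²/(4π²) = 9.806 × 2.4570²/(4π²) = 1.499 m.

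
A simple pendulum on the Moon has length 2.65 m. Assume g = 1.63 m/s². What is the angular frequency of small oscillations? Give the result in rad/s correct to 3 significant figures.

0.784 rad/s

ω = √(g/L) = √(1.63/2.65) = 0.784 rad/s.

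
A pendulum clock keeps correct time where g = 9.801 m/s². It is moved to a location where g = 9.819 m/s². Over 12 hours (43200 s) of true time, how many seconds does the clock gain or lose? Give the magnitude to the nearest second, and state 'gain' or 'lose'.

gain 40 s

The clock's period scales as T ∝ 1/√g, so T'/T = √(9.801/9.819) = 0.999083.
In 43200 s of true time the clock registers 43200/0.999083 = 43239.7 s, so it gains 40 s.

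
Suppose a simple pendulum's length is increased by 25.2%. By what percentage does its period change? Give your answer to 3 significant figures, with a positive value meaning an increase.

11.9%

T ∝ √L, so T'/T = √(1.252) = 1.119.
Percentage change in T = (1.119 − 1) × 100% = 11.9%.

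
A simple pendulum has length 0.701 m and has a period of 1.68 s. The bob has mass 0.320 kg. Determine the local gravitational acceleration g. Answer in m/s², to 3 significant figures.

9.81 m/s²

From T = 2π√(L/g), g = 4π²L/T² = 4π² × 0.701/1.680² = 9.81 m/s².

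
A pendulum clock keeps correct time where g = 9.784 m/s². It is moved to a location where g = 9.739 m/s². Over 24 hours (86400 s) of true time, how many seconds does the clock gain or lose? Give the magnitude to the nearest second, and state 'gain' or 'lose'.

lose 199 s

The clock's period scales as T ∝ 1/√g, so T'/T = √(9.784/9.739) = 1.00231.
In 86400 s of true time the clock registers 86400/1.00231 = 86201.1 s, so it loses 199 s.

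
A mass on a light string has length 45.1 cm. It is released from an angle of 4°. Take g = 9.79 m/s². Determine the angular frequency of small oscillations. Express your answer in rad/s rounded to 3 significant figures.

4.66 rad/s

ω = √(g/L) = √(9.79/0.451) = 4.66 rad/s.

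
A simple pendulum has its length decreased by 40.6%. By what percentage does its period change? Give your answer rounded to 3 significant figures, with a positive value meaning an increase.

T ∝ √L, so T'/T = √(0.5940) = 0.7707.
Percentage change in T = (0.7707 − 1) × 100% = -22.9%.

-22.9%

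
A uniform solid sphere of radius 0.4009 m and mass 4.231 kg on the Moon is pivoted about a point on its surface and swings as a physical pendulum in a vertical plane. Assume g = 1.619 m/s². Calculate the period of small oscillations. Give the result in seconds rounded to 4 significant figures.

3.699 s

I_cm = (2/5)mr² = 0.27200 kg·m². The pivot is at distance d = 0.4009 m from the centre of mass.
By the parallel-axis theorem, I = I_cm + md² = 0.27200 + 0.68001 = 0.95201 kg·m².
T = 2π√(I/(mgd)) = 2π√(0.95201/(4.231 × 1.619 × 0.4009)) = 3.699 s.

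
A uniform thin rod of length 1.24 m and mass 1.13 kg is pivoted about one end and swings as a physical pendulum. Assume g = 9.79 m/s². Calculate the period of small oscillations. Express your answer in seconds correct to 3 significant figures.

For a physical pendulum T = 2π√(I/(mgd)), with d = 0.6200 m from pivot to centre of mass.
I_cm = mL²/12 = 1.13 × 1.24²/12 = 0.1448 kg·m²; I = I_cm + md² = 0.1448 + 1.13 × 0.6200² = 0.5792 kg·m².
T = 2π√(0.5792/(1.13 × 9.79 × 0.6200)) = 1.83 s.

1.83 s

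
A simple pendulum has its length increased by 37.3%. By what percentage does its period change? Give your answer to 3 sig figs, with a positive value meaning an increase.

T ∝ √L, so T'/T = √(1.373) = 1.172.
Percentage change in T = (1.172 − 1) × 100% = 17.2%.

17.2%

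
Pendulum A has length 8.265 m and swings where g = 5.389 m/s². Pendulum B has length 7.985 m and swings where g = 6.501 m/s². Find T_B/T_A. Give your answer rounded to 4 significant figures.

0.8949

T = 2π√(L/g), so T_B/T_A = √((L_B/g_B)/(L_A/g_A)) = √((7.985/6.501)/(8.265/5.389)) = 0.8949.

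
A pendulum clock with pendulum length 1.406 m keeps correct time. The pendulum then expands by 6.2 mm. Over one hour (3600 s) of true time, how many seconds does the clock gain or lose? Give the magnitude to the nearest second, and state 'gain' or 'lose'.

T ∝ √L, so T'/T = √(1.41220/1.406) = 1.00220.
In 3600 s of true time the clock registers 3600/1.00220 = 3592.1 s, so it loses 8 s.

lose 8 s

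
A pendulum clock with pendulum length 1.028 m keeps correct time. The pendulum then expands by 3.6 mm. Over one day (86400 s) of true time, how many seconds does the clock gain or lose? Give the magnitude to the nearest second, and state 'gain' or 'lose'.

T ∝ √L, so T'/T = √(1.03160/1.028) = 1.00175.
In 86400 s of true time the clock registers 86400/1.00175 = 86249.1 s, so it loses 151 s.

lose 151 s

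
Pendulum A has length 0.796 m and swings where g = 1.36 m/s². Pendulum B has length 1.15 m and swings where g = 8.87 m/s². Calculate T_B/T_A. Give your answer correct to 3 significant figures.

0.471

T = 2π√(L/g), so T_B/T_A = √((L_B/g_B)/(L_A/g_A)) = √((1.15/8.87)/(0.796/1.36)) = 0.471.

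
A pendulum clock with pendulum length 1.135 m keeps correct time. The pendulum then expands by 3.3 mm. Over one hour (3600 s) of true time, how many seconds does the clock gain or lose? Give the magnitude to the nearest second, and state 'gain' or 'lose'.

T ∝ √L, so T'/T = √(1.13830/1.135) = 1.00145.
In 3600 s of true time the clock registers 3600/1.00145 = 3594.8 s, so it loses 5 s.

lose 5 s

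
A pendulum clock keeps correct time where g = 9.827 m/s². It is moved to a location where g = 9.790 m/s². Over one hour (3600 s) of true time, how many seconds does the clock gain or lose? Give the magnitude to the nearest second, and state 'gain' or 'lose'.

The clock's period scales as T ∝ 1/√g, so T'/T = √(9.827/9.790) = 1.00189.
In 3600 s of true time the clock registers 3600/1.00189 = 3593.2 s, so it loses 7 s.

lose 7 s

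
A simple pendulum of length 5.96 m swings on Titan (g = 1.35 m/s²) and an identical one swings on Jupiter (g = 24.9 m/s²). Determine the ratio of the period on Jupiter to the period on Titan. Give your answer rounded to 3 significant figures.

0.233

T ∝ 1/√g, so T₂/T₁ = √(g₁/g₂) = √(1.35/24.9) = 0.233.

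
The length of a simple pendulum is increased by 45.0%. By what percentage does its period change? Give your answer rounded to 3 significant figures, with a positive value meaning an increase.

T ∝ √L, so T'/T = √(1.450) = 1.204.
Percentage change in T = (1.204 − 1) × 100% = 20.4%.

20.4%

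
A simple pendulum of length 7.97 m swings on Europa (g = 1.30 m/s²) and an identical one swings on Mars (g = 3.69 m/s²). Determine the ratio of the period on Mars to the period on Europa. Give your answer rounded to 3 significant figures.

0.594

T ∝ 1/√g, so T₂/T₁ = √(g₁/g₂) = √(1.30/3.69) = 0.594.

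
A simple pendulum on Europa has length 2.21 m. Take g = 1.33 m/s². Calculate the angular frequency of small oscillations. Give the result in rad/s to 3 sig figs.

ω = √(g/L) = √(1.33/2.21) = 0.776 rad/s.

0.776 rad/s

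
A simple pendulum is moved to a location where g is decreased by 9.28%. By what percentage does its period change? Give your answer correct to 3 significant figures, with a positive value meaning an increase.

T ∝ 1/√g, so T'/T = 1/√(0.9072) = 1.050.
Percentage change in T = (1.050 − 1) × 100% = 4.99%.

4.99%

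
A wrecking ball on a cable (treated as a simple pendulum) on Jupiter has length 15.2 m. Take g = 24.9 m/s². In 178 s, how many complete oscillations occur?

T = 2π√(L/g) = 2π√(15.2/24.9) = 4.909 s.
Number of complete oscillations = ⌊178/4.909⌋ = ⌊36.26⌋ = 36.

36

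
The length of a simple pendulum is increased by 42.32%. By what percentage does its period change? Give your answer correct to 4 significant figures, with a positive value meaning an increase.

19.30%

T ∝ √L, so T'/T = √(1.4232) = 1.1930.
Percentage change in T = (1.1930 − 1) × 100% = 19.30%.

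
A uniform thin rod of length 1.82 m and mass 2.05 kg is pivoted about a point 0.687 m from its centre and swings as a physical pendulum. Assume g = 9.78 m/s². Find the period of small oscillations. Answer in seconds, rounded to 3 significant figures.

2.10 s

For a physical pendulum T = 2π√(I/(mgd)), with d = 0.6870 m from pivot to centre of mass.
I_cm = mL²/12 = 2.05 × 1.82²/12 = 0.5659 kg·m²; I = I_cm + md² = 0.5659 + 2.05 × 0.6870² = 1.533 kg·m².
T = 2π√(1.533/(2.05 × 9.78 × 0.6870)) = 2.10 s.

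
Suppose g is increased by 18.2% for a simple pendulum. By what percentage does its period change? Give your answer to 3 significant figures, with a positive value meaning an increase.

T ∝ 1/√g, so T'/T = 1/√(1.182) = 0.9198.
Percentage change in T = (0.9198 − 1) × 100% = -8.02%.

-8.02%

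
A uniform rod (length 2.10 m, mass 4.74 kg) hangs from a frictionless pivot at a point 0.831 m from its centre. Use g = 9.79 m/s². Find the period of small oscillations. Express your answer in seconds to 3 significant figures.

2.27 s

For a physical pendulum T = 2π√(I/(mgd)), with d = 0.8310 m from pivot to centre of mass.
I_cm = mL²/12 = 4.74 × 2.10²/12 = 1.742 kg·m²; I = I_cm + md² = 1.742 + 4.74 × 0.8310² = 5.015 kg·m².
T = 2π√(5.015/(4.74 × 9.79 × 0.8310)) = 2.27 s.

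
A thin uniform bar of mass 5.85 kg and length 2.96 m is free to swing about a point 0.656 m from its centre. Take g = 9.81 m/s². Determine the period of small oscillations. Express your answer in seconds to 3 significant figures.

For a physical pendulum T = 2π√(I/(mgd)), with d = 0.6560 m from pivot to centre of mass.
I_cm = mL²/12 = 5.85 × 2.96²/12 = 4.271 kg·m²; I = I_cm + md² = 4.271 + 5.85 × 0.6560² = 6.789 kg·m².
T = 2π√(6.789/(5.85 × 9.81 × 0.6560)) = 2.67 s.

2.67 s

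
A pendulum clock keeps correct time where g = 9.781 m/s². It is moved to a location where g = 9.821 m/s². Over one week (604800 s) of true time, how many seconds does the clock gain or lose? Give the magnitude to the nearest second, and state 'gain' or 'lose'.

The clock's period scales as T ∝ 1/√g, so T'/T = √(9.781/9.821) = 0.997961.
In 604800 s of true time the clock registers 604800/0.997961 = 606035.4 s, so it gains 1235 s.

gain 1235 s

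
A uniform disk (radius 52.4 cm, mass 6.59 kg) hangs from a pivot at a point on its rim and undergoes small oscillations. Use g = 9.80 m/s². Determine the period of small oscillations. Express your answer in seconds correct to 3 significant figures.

1.78 s

I_cm = ½mr² = 0.9047 kg·m². The pivot is at distance d = 0.524 m from the centre of mass.
By the parallel-axis theorem, I = I_cm + md² = 0.9047 + 1.809 = 2.714 kg·m².
T = 2π√(I/(mgd)) = 2π√(2.714/(6.59 × 9.80 × 0.524)) = 1.78 s.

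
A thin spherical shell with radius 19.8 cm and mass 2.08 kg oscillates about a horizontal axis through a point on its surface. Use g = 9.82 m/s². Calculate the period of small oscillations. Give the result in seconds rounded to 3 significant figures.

1.15 s

I_cm = (2/3)mr² = 0.05436 kg·m². The pivot is at distance d = 0.198 m from the centre of mass.
By the parallel-axis theorem, I = I_cm + md² = 0.05436 + 0.08154 = 0.1359 kg·m².
T = 2π√(I/(mgd)) = 2π√(0.1359/(2.08 × 9.82 × 0.198)) = 1.15 s.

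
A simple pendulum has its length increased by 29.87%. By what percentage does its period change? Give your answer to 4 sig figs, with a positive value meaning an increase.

13.96%

T ∝ √L, so T'/T = √(1.2987) = 1.1396.
Percentage change in T = (1.1396 − 1) × 100% = 13.96%.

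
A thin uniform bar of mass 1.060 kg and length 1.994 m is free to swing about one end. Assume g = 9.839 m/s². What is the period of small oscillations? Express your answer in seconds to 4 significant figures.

For a physical pendulum T = 2π√(I/(mgd)), with d = 0.99700 m from pivot to centre of mass.
I_cm = mL²/12 = 1.060 × 1.994²/12 = 0.35122 kg·m²; I = I_cm + md² = 0.35122 + 1.060 × 0.99700² = 1.4049 kg·m².
T = 2π√(1.4049/(1.060 × 9.839 × 0.99700)) = 2.310 s.

2.310 s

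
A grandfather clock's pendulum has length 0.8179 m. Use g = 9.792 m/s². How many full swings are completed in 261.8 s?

144

T = 2π√(L/g) = 2π√(0.8179/9.792) = 1.8159 s.
Number of complete oscillations = ⌊261.8/1.8159⌋ = ⌊144.17⌋ = 144.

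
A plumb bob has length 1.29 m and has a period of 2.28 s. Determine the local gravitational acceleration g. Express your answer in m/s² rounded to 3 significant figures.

From T = 2π√(L/g), g = 4π²L/T² = 4π² × 1.29/2.280² = 9.80 m/s².

9.80 m/s²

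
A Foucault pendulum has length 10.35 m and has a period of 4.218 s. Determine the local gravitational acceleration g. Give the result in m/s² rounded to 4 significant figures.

22.97 m/s²

From T = 2π√(L/g), g = 4π²L/T² = 4π² × 10.35/4.2180² = 22.97 m/s².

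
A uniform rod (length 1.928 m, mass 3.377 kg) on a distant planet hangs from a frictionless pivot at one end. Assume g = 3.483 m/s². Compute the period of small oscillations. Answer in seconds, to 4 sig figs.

3.817 s

For a physical pendulum T = 2π√(I/(mgd)), with d = 0.96400 m from pivot to centre of mass.
I_cm = mL²/12 = 3.377 × 1.928²/12 = 1.0461 kg·m²; I = I_cm + md² = 1.0461 + 3.377 × 0.96400² = 4.1843 kg·m².
T = 2π√(4.1843/(3.377 × 3.483 × 0.96400)) = 3.817 s.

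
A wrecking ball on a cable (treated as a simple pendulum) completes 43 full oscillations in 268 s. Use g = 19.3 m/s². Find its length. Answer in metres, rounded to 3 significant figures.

T = 268/43 = 6.233 s.
From T = 2π√(L/g), L = gT²/(4π²) = 19.3 × 6.233²/(4π²) = 19.0 m.

19.0 m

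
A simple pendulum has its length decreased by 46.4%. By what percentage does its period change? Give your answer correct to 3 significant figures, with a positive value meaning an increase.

T ∝ √L, so T'/T = √(0.5360) = 0.7321.
Percentage change in T = (0.7321 − 1) × 100% = -26.8%.

-26.8%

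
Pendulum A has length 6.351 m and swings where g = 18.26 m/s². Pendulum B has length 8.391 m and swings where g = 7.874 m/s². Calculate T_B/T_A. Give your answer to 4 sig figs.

1.750

T = 2π√(L/g), so T_B/T_A = √((L_B/g_B)/(L_A/g_A)) = √((8.391/7.874)/(6.351/18.26)) = 1.750.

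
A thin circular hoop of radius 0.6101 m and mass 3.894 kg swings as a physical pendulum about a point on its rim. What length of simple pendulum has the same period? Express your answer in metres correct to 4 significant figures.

The equivalent simple-pendulum length is L_eq = I/(md), where I is about the pivot and d = 0.61010 m.
I_cm = mR² = 1.4494 kg·m², so I = I_cm + md² = 1.4494 + 1.4494 = 2.8989 kg·m².
L_eq = 2.8989/(3.894 × 0.61010) = 1.220 m.

1.220 m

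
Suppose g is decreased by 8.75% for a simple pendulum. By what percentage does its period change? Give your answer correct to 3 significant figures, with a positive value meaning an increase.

T ∝ 1/√g, so T'/T = 1/√(0.9125) = 1.047.
Percentage change in T = (1.047 − 1) × 100% = 4.68%.

4.68%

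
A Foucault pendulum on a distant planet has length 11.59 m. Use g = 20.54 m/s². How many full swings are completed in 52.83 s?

11

T = 2π√(L/g) = 2π√(11.59/20.54) = 4.7198 s.
Number of complete oscillations = ⌊52.83/4.7198⌋ = ⌊11.193⌋ = 11.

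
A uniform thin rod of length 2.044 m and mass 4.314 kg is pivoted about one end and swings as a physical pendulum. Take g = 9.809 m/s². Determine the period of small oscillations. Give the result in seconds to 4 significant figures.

2.342 s

For a physical pendulum T = 2π√(I/(mgd)), with d = 1.0220 m from pivot to centre of mass.
I_cm = mL²/12 = 4.314 × 2.044²/12 = 1.5020 kg·m²; I = I_cm + md² = 1.5020 + 4.314 × 1.0220² = 6.0079 kg·m².
T = 2π√(6.0079/(4.314 × 9.809 × 1.0220)) = 2.342 s.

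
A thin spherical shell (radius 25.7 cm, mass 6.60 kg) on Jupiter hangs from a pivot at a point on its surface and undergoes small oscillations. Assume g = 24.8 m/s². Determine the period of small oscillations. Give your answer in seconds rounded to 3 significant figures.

I_cm = (2/3)mr² = 0.2906 kg·m². The pivot is at distance d = 0.257 m from the centre of mass.
By the parallel-axis theorem, I = I_cm + md² = 0.2906 + 0.4359 = 0.7265 kg·m².
T = 2π√(I/(mgd)) = 2π√(0.7265/(6.60 × 24.8 × 0.257)) = 0.826 s.

0.826 s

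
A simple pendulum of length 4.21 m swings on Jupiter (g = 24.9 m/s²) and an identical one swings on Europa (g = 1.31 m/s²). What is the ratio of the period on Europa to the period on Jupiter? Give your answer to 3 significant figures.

4.36

T ∝ 1/√g, so T₂/T₁ = √(g₁/g₂) = √(24.9/1.31) = 4.36.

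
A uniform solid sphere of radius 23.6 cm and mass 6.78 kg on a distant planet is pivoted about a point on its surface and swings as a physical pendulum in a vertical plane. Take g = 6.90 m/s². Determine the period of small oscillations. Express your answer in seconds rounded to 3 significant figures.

1.37 s

I_cm = (2/5)mr² = 0.1510 kg·m². The pivot is at distance d = 0.236 m from the centre of mass.
By the parallel-axis theorem, I = I_cm + md² = 0.1510 + 0.3776 = 0.5287 kg·m².
T = 2π√(I/(mgd)) = 2π√(0.5287/(6.78 × 6.90 × 0.236)) = 1.37 s.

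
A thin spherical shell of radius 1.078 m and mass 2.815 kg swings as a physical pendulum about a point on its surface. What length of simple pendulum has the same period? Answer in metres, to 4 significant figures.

1.797 m

The equivalent simple-pendulum length is L_eq = I/(md), where I is about the pivot and d = 1.0780 m.
I_cm = (2/3)mR² = 2.1808 kg·m², so I = I_cm + md² = 2.1808 + 3.2713 = 5.4521 kg·m².
L_eq = 5.4521/(2.815 × 1.0780) = 1.797 m.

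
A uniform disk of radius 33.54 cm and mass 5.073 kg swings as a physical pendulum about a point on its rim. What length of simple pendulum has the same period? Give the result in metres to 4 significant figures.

0.5031 m

The equivalent simple-pendulum length is L_eq = I/(md), where I is about the pivot and d = 0.33540 m.
I_cm = ½mR² = 0.28534 kg·m², so I = I_cm + md² = 0.28534 + 0.57068 = 0.85602 kg·m².
L_eq = 0.85602/(5.073 × 0.33540) = 0.5031 m.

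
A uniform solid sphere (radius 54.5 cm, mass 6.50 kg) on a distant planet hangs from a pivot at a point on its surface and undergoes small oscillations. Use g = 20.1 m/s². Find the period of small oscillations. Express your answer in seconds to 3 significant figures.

I_cm = (2/5)mr² = 0.7723 kg·m². The pivot is at distance d = 0.545 m from the centre of mass.
By the parallel-axis theorem, I = I_cm + md² = 0.7723 + 1.931 = 2.703 kg·m².
T = 2π√(I/(mgd)) = 2π√(2.703/(6.50 × 20.1 × 0.545)) = 1.22 s.

1.22 s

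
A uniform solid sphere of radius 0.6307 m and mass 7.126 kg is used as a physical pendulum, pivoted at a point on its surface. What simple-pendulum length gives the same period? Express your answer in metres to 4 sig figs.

The equivalent simple-pendulum length is L_eq = I/(md), where I is about the pivot and d = 0.63070 m.
I_cm = (2/5)mR² = 1.1338 kg·m², so I = I_cm + md² = 1.1338 + 2.8346 = 3.9684 kg·m².
L_eq = 3.9684/(7.126 × 0.63070) = 0.8830 m.

0.8830 m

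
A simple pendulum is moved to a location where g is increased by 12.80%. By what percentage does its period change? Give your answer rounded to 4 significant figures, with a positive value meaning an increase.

-5.845%

T ∝ 1/√g, so T'/T = 1/√(1.1280) = 0.94155.
Percentage change in T = (0.94155 − 1) × 100% = -5.845%.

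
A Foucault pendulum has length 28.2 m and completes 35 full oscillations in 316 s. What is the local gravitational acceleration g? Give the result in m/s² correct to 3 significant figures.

T = 316/35 = 9.029 s.
From T = 2π√(L/g), g = 4π²L/T² = 4π² × 28.2/9.029² = 13.7 m/s².

13.7 m/s²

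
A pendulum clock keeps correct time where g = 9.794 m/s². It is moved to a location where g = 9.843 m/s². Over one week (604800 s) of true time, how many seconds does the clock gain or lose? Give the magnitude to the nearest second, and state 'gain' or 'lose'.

The clock's period scales as T ∝ 1/√g, so T'/T = √(9.794/9.843) = 0.997508.
In 604800 s of true time the clock registers 604800/0.997508 = 606311.0 s, so it gains 1511 s.

gain 1511 s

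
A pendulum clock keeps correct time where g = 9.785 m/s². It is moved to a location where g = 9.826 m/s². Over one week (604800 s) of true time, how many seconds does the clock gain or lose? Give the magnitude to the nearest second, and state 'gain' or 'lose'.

The clock's period scales as T ∝ 1/√g, so T'/T = √(9.785/9.826) = 0.997912.
In 604800 s of true time the clock registers 604800/0.997912 = 606065.8 s, so it gains 1266 s.

gain 1266 s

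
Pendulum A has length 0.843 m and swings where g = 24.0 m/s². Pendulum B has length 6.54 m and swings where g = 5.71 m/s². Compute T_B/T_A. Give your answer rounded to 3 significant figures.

T = 2π√(L/g), so T_B/T_A = √((L_B/g_B)/(L_A/g_A)) = √((6.54/5.71)/(0.843/24.0)) = 5.71.

5.71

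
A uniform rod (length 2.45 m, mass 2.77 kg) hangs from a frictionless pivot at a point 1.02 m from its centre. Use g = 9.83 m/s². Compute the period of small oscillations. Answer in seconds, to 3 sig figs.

For a physical pendulum T = 2π√(I/(mgd)), with d = 1.020 m from pivot to centre of mass.
I_cm = mL²/12 = 2.77 × 2.45²/12 = 1.386 kg·m²; I = I_cm + md² = 1.386 + 2.77 × 1.020² = 4.267 kg·m².
T = 2π√(4.267/(2.77 × 9.83 × 1.020)) = 2.46 s.

2.46 s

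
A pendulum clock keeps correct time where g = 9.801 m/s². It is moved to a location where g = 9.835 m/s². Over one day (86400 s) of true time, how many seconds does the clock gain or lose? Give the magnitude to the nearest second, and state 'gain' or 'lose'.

gain 150 s

The clock's period scales as T ∝ 1/√g, so T'/T = √(9.801/9.835) = 0.998270.
In 86400 s of true time the clock registers 86400/0.998270 = 86549.7 s, so it gains 150 s.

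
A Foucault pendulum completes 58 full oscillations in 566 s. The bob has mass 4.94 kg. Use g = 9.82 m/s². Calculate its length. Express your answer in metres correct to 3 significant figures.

T = 566/58 = 9.759 s.
From T = 2π√(L/g), L = gT²/(4π²) = 9.82 × 9.759²/(4π²) = 23.7 m.

23.7 m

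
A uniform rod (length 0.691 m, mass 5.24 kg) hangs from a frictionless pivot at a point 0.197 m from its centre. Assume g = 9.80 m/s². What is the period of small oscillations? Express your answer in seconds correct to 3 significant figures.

For a physical pendulum T = 2π√(I/(mgd)), with d = 0.1970 m from pivot to centre of mass.
I_cm = mL²/12 = 5.24 × 0.691²/12 = 0.2085 kg·m²; I = I_cm + md² = 0.2085 + 5.24 × 0.1970² = 0.4119 kg·m².
T = 2π√(0.4119/(5.24 × 9.80 × 0.1970)) = 1.27 s.

1.27 s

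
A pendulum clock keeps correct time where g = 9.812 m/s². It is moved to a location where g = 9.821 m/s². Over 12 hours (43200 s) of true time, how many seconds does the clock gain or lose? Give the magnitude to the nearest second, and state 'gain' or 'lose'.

gain 20 s

The clock's period scales as T ∝ 1/√g, so T'/T = √(9.812/9.821) = 0.999542.
In 43200 s of true time the clock registers 43200/0.999542 = 43219.8 s, so it gains 20 s.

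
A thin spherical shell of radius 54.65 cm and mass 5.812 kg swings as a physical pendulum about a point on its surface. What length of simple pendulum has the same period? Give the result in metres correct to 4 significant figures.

The equivalent simple-pendulum length is L_eq = I/(md), where I is about the pivot and d = 0.54650 m.
I_cm = (2/3)mR² = 1.1572 kg·m², so I = I_cm + md² = 1.1572 + 1.7358 = 2.8930 kg·m².
L_eq = 2.8930/(5.812 × 0.54650) = 0.9108 m.

0.9108 m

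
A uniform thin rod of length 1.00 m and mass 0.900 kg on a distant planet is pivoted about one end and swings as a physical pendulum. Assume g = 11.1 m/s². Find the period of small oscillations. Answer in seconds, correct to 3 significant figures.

For a physical pendulum T = 2π√(I/(mgd)), with d = 0.5000 m from pivot to centre of mass.
I_cm = mL²/12 = 0.900 × 1.00²/12 = 0.07500 kg·m²; I = I_cm + md² = 0.07500 + 0.900 × 0.5000² = 0.3000 kg·m².
T = 2π√(0.3000/(0.900 × 11.1 × 0.5000)) = 1.54 s.

1.54 s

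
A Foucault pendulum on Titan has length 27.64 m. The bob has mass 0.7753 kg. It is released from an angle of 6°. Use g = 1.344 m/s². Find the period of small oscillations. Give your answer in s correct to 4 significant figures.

T = 2π√(L/g) = 2π√(27.64/1.344) = 2π × 4.5349 = 28.49 s.

28.49 s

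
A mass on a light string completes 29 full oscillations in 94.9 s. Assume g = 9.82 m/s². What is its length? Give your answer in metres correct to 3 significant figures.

T = 94.9/29 = 3.272 s.
From T = 2π√(L/g), L = gT²/(4π²) = 9.82 × 3.272²/(4π²) = 2.66 m.

2.66 m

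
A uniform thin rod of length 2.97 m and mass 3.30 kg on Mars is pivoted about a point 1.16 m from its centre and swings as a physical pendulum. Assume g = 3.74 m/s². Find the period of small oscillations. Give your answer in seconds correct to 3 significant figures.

4.35 s

For a physical pendulum T = 2π√(I/(mgd)), with d = 1.160 m from pivot to centre of mass.
I_cm = mL²/12 = 3.30 × 2.97²/12 = 2.426 kg·m²; I = I_cm + md² = 2.426 + 3.30 × 1.160² = 6.866 kg·m².
T = 2π√(6.866/(3.30 × 3.74 × 1.160)) = 4.35 s.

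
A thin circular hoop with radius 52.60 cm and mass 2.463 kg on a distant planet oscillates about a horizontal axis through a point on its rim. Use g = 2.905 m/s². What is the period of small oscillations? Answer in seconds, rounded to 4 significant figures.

I_cm = mr² = 0.68145 kg·m². The pivot is at distance d = 0.5260 m from the centre of mass.
By the parallel-axis theorem, I = I_cm + md² = 0.68145 + 0.68145 = 1.3629 kg·m².
T = 2π√(I/(mgd)) = 2π√(1.3629/(2.463 × 2.905 × 0.5260)) = 3.781 s.

3.781 s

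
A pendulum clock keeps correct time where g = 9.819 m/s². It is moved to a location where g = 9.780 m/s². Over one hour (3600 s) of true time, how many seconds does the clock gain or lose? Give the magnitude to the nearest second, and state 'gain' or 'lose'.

The clock's period scales as T ∝ 1/√g, so T'/T = √(9.819/9.780) = 1.00199.
In 3600 s of true time the clock registers 3600/1.00199 = 3592.8 s, so it loses 7 s.

lose 7 s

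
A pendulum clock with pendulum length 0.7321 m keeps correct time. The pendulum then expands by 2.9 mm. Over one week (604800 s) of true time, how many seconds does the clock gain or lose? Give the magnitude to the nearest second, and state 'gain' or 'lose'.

T ∝ √L, so T'/T = √(0.73500/0.7321) = 1.00198.
In 604800 s of true time the clock registers 604800/1.00198 = 603605.7 s, so it loses 1194 s.

lose 1194 s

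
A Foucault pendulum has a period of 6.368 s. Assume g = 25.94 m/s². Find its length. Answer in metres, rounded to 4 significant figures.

26.65 m

From T = 2π√(L/g), L = gT²/(4π²) = 25.94 × 6.3680²/(4π²) = 26.65 m.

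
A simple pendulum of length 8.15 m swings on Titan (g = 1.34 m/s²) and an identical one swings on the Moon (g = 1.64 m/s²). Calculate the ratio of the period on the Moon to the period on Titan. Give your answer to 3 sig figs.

0.904

T ∝ 1/√g, so T₂/T₁ = √(g₁/g₂) = √(1.34/1.64) = 0.904.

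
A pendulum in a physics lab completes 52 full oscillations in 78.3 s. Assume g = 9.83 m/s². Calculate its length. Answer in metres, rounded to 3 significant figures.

0.565 m

T = 78.3/52 = 1.506 s.
From T = 2π√(L/g), L = gT²/(4π²) = 9.83 × 1.506²/(4π²) = 0.565 m.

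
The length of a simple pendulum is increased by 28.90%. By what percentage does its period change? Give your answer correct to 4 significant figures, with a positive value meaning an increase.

T ∝ √L, so T'/T = √(1.2890) = 1.1353.
Percentage change in T = (1.1353 − 1) × 100% = 13.53%.

13.53%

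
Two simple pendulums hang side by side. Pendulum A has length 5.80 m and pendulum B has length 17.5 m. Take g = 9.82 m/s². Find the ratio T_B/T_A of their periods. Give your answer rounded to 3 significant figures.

1.74

T ∝ √L, so T_B/T_A = √(L_B/L_A) = √(17.5/5.80) = 1.74.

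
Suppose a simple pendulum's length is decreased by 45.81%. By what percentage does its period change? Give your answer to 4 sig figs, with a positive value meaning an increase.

T ∝ √L, so T'/T = √(0.54190) = 0.73614.
Percentage change in T = (0.73614 − 1) × 100% = -26.39%.

-26.39%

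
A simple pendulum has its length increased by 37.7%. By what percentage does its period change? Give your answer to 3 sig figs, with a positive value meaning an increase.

T ∝ √L, so T'/T = √(1.377) = 1.173.
Percentage change in T = (1.173 − 1) × 100% = 17.3%.

17.3%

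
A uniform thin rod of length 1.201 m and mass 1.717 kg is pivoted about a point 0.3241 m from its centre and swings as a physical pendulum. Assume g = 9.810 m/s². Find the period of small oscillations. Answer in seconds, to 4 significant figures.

For a physical pendulum T = 2π√(I/(mgd)), with d = 0.32410 m from pivot to centre of mass.
I_cm = mL²/12 = 1.717 × 1.201²/12 = 0.20638 kg·m²; I = I_cm + md² = 0.20638 + 1.717 × 0.32410² = 0.38674 kg·m².
T = 2π√(0.38674/(1.717 × 9.810 × 0.32410)) = 1.672 s.

1.672 s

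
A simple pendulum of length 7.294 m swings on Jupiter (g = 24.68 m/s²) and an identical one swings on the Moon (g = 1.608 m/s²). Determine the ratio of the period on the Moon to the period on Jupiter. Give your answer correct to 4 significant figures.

T ∝ 1/√g, so T₂/T₁ = √(g₁/g₂) = √(24.68/1.608) = 3.918.

3.918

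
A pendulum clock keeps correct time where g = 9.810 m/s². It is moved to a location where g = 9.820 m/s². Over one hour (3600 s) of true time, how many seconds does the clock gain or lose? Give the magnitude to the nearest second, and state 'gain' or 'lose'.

The clock's period scales as T ∝ 1/√g, so T'/T = √(9.810/9.820) = 0.999491.
In 3600 s of true time the clock registers 3600/0.999491 = 3601.8 s, so it gains 2 s.

gain 2 s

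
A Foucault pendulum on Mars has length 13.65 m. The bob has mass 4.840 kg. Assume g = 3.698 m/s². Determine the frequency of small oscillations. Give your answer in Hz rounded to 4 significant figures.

T = 2π√(L/g) = 2π√(13.65/3.698) = 12.072 s, so f = 1/T = 0.08284 Hz.

0.08284 Hz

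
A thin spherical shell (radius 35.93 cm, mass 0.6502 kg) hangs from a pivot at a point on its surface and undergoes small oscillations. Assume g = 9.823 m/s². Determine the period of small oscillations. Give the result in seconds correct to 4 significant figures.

I_cm = (2/3)mr² = 0.055959 kg·m². The pivot is at distance d = 0.3593 m from the centre of mass.
By the parallel-axis theorem, I = I_cm + md² = 0.055959 + 0.083939 = 0.13990 kg·m².
T = 2π√(I/(mgd)) = 2π√(0.13990/(0.6502 × 9.823 × 0.3593)) = 1.551 s.

1.551 s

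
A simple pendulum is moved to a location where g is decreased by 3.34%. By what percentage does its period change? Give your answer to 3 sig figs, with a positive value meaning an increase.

1.71%

T ∝ 1/√g, so T'/T = 1/√(0.9666) = 1.017.
Percentage change in T = (1.017 − 1) × 100% = 1.71%.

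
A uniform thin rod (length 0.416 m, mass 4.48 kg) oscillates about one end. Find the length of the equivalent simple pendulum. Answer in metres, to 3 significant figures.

The equivalent simple-pendulum length is L_eq = I/(md), where I is about the pivot and d = 0.2080 m.
I_cm = (1/12)mL² = 0.06461 kg·m², so I = I_cm + md² = 0.06461 + 0.1938 = 0.2584 kg·m².
L_eq = 0.2584/(4.48 × 0.2080) = 0.277 m.

0.277 m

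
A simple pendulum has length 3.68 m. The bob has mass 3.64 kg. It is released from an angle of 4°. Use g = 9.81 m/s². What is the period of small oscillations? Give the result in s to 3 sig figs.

T = 2π√(L/g) = 2π√(3.68/9.81) = 2π × 0.6125 = 3.85 s.

3.85 s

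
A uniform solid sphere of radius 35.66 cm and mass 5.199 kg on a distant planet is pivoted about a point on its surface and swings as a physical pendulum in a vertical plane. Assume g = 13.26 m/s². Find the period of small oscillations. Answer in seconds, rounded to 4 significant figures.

I_cm = (2/5)mr² = 0.26445 kg·m². The pivot is at distance d = 0.3566 m from the centre of mass.
By the parallel-axis theorem, I = I_cm + md² = 0.26445 + 0.66112 = 0.92557 kg·m².
T = 2π√(I/(mgd)) = 2π√(0.92557/(5.199 × 13.26 × 0.3566)) = 1.219 s.

1.219 s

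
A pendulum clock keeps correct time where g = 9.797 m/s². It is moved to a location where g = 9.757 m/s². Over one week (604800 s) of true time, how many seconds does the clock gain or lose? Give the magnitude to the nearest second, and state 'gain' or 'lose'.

lose 1236 s

The clock's period scales as T ∝ 1/√g, so T'/T = √(9.797/9.757) = 1.00205.
In 604800 s of true time the clock registers 604800/1.00205 = 603564.1 s, so it loses 1236 s.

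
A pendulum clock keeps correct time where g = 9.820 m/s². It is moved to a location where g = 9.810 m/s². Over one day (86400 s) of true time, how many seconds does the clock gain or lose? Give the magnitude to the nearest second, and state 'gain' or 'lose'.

lose 44 s

The clock's period scales as T ∝ 1/√g, so T'/T = √(9.820/9.810) = 1.00051.
In 86400 s of true time the clock registers 86400/1.00051 = 86356.0 s, so it loses 44 s.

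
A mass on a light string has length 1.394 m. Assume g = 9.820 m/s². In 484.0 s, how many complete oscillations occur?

T = 2π√(L/g) = 2π√(1.394/9.820) = 2.3673 s.
Number of complete oscillations = ⌊484.0/2.3673⌋ = ⌊204.45⌋ = 204.

204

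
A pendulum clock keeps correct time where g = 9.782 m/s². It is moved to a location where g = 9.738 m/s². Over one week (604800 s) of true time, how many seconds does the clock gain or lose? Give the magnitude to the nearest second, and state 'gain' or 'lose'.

The clock's period scales as T ∝ 1/√g, so T'/T = √(9.782/9.738) = 1.00226.
In 604800 s of true time the clock registers 604800/1.00226 = 603438.3 s, so it loses 1362 s.

lose 1362 s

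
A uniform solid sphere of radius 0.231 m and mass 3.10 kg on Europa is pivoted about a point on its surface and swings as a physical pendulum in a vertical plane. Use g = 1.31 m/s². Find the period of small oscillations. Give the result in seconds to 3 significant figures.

3.12 s

I_cm = (2/5)mr² = 0.06617 kg·m². The pivot is at distance d = 0.231 m from the centre of mass.
By the parallel-axis theorem, I = I_cm + md² = 0.06617 + 0.1654 = 0.2316 kg·m².
T = 2π√(I/(mgd)) = 2π√(0.2316/(3.10 × 1.31 × 0.231)) = 3.12 s.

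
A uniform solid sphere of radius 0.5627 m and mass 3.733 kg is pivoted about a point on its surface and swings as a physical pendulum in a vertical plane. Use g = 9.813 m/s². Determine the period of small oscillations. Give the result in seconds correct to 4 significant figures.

I_cm = (2/5)mr² = 0.47279 kg·m². The pivot is at distance d = 0.5627 m from the centre of mass.
By the parallel-axis theorem, I = I_cm + md² = 0.47279 + 1.1820 = 1.6548 kg·m².
T = 2π√(I/(mgd)) = 2π√(1.6548/(3.733 × 9.813 × 0.5627)) = 1.780 s.

1.780 s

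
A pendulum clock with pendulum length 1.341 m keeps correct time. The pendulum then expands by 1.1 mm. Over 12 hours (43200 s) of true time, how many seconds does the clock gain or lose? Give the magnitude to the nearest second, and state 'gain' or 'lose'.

T ∝ √L, so T'/T = √(1.34210/1.341) = 1.00041.
In 43200 s of true time the clock registers 43200/1.00041 = 43182.3 s, so it loses 18 s.

lose 18 s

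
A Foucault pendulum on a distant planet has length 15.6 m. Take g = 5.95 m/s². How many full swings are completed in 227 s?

T = 2π√(L/g) = 2π√(15.6/5.95) = 10.17 s.
Number of complete oscillations = ⌊227/10.17⌋ = ⌊22.31⌋ = 22.

22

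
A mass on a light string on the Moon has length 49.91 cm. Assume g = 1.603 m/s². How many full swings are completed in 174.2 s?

49

T = 2π√(L/g) = 2π√(0.4991/1.603) = 3.5060 s.
Number of complete oscillations = ⌊174.2/3.5060⌋ = ⌊49.687⌋ = 49.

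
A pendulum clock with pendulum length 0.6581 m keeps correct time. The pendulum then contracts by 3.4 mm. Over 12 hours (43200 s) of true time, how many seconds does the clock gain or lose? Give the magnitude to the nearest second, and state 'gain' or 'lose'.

T ∝ √L, so T'/T = √(0.65470/0.6581) = 0.997413.
In 43200 s of true time the clock registers 43200/0.997413 = 43312.0 s, so it gains 112 s.

gain 112 s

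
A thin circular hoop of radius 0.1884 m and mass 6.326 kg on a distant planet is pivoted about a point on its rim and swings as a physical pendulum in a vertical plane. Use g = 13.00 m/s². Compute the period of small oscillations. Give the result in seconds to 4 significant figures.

I_cm = mr² = 0.22454 kg·m². The pivot is at distance d = 0.1884 m from the centre of mass.
By the parallel-axis theorem, I = I_cm + md² = 0.22454 + 0.22454 = 0.44908 kg·m².
T = 2π√(I/(mgd)) = 2π√(0.44908/(6.326 × 13.00 × 0.1884)) = 1.070 s.

1.070 s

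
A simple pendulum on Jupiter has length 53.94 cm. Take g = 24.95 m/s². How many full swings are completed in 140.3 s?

151

T = 2π√(L/g) = 2π√(0.5394/24.95) = 0.92385 s.
Number of complete oscillations = ⌊140.3/0.92385⌋ = ⌊151.86⌋ = 151.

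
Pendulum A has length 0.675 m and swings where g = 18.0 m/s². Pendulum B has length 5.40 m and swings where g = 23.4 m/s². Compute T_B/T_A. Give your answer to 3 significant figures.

2.48

T = 2π√(L/g), so T_B/T_A = √((L_B/g_B)/(L_A/g_A)) = √((5.40/23.4)/(0.675/18.0)) = 2.48.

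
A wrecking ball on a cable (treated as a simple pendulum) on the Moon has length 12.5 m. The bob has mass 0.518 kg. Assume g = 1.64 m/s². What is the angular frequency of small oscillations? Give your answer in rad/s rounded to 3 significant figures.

0.362 rad/s

ω = √(g/L) = √(1.64/12.5) = 0.362 rad/s.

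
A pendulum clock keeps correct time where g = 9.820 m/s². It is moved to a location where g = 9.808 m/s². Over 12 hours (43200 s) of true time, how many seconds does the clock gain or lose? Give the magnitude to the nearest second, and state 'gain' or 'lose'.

The clock's period scales as T ∝ 1/√g, so T'/T = √(9.820/9.808) = 1.00061.
In 43200 s of true time the clock registers 43200/1.00061 = 43173.6 s, so it loses 26 s.

lose 26 s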